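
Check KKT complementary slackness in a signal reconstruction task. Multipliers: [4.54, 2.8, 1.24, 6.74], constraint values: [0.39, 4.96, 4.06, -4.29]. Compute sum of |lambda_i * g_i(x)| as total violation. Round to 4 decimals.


KKT complementary slackness check:
lambda_1 * g_1 = 4.54 * 0.39 = 1.7706
lambda_2 * g_2 = 2.8 * 4.96 = 13.888
lambda_3 * g_3 = 1.24 * 4.06 = 5.0344
lambda_4 * g_4 = 6.74 * -4.29 = -28.9146
Total violation = 1.7706 + 13.888 + 5.0344 + 28.9146 = 49.6076


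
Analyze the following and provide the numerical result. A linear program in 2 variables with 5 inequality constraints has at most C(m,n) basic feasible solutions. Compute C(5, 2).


Each vertex corresponds to some choice of n active constraints out of m, so the number of vertices is at most C(m, n) = m! / (n!(m-n)!).
m = 5, n = 2
Numerator: 5 * 4
Denominator: 2! = 2
C(5, 2) = 10


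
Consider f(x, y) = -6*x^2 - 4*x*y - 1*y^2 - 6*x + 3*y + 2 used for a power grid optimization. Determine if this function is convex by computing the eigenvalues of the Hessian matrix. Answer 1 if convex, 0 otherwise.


The Hessian of f(x,y) = -6*x^2 - 4*x*y - 1*y^2 - 6*x + 3*y + 2 is:
H = [[-12, -4], [-4, -2]]
Trace = -12 - 2 = -14
Determinant = -12*-2 - (-4)^2 = 8
Discriminant = (-14)^2 - 4*8 = 164.0
Eigenvalues: lambda_1 = -13.4031, lambda_2 = -0.5969
The function is not convex.

0


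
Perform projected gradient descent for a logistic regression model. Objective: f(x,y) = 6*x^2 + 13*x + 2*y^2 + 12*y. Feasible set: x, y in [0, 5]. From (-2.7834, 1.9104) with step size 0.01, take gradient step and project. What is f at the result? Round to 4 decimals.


Step 1: Compute gradient at (-2.7834, 1.9104).
grad_x = 2*6*-2.7834 + 13 = -20.4008
grad_y = 2*2*1.9104 + 12 = 19.6416
Step 2: Gradient step.
x_raw = -2.7834 - 0.01*-20.4008 = -2.5794
y_raw = 1.9104 - 0.01*19.6416 = 1.714
Step 3: Project onto [0, 5].
x_proj = clip(-2.5794) = 0.0
y_proj = clip(1.714) = 1.714
Step 4: Evaluate f.
f(0.0, 1.714) = 26.4433


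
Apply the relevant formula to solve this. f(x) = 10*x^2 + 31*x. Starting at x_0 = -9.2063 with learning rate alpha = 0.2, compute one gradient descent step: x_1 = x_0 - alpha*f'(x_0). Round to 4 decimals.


We compute the gradient at x_0 and apply the update.
f'(x) = 20*x + 31
f'(-9.2063) = 20*-9.2063 + 31 = -153.126
x_1 = -9.2063 - 0.2*-153.126 = 21.4189


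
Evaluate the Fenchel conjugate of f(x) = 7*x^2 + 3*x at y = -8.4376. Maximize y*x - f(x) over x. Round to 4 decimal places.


f*(y) = sup_x {y*x - a*x^2 - b*x} = sup_x {(y-b)*x - a*x^2}
FOC: (y - b) - 2a*x = 0 => x* = (y - b)/(2a)
x* = (-8.4376 - 3)/(2*7) = -0.817
f*(-8.4376) = (y-b)^2/(4a) = (-8.4376 - 3)^2/(4*7)
= 130.8187/28 = 4.6721


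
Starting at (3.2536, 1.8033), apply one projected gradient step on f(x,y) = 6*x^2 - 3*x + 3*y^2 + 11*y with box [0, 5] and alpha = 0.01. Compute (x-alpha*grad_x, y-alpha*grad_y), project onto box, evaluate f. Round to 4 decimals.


Step 1: Compute gradient at (3.2536, 1.8033).
grad_x = 2*6*3.2536 - 3 = 36.0432
grad_y = 2*3*1.8033 + 11 = 21.8198
Step 2: Gradient step.
x_raw = 3.2536 - 0.01*36.0432 = 2.8932
y_raw = 1.8033 - 0.01*21.8198 = 1.5851
Step 3: Project onto [0, 5].
x_proj = clip(2.8932) = 2.8932
y_proj = clip(1.5851) = 1.5851
Step 4: Evaluate f.
f(2.8932, 1.5851) = 66.5168


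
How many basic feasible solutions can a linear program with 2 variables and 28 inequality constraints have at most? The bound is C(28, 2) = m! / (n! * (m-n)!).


Each vertex corresponds to some choice of n active constraints out of m, so the number of vertices is at most C(m, n) = m! / (n!(m-n)!).
m = 28, n = 2
Numerator: 28 * 27
Denominator: 2! = 2
C(28, 2) = 378


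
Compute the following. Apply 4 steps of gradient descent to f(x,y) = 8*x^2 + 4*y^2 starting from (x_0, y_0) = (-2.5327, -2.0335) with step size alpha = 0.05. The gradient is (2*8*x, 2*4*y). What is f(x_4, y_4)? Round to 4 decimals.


Gradient descent on f(x,y) = 8*x^2 + 4*y^2.
Starting point: (-2.5327, -2.0335), alpha = 0.05
Step 1: grad_x = 2*8*-2.5327 = -40.5232, grad_y = 2*4*-2.0335 = -16.268
  x_1 = -2.5327 - 0.05*-40.5232 = -0.5065
  y_1 = -2.0335 - 0.05*-16.268 = -1.2201
Step 2: grad_x = 2*8*-0.5065 = -8.1046, grad_y = 2*4*-1.2201 = -9.7608
  x_2 = -0.5065 - 0.05*-8.1046 = -0.1013
  y_2 = -1.2201 - 0.05*-9.7608 = -0.7321
Step 3: grad_x = 2*8*-0.1013 = -1.6209, grad_y = 2*4*-0.7321 = -5.8565
  x_3 = -0.1013 - 0.05*-1.6209 = -0.0203
  y_3 = -0.7321 - 0.05*-5.8565 = -0.4392
Step 4: grad_x = 2*8*-0.0203 = -0.3242, grad_y = 2*4*-0.4392 = -3.5139
  x_4 = -0.0203 - 0.05*-0.3242 = -0.0041
  y_4 = -0.4392 - 0.05*-3.5139 = -0.2635
f(-0.0041, -0.2635) = 8*(-0.0041)^2 + 4*(-0.2635)^2 = 0.2779


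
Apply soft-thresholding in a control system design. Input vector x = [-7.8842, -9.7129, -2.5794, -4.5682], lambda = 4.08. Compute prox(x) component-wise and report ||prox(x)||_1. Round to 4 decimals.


Soft-thresholding with lambda = 4.08:
prox(-7.8842) = sign(-7.8842)*max(|-7.8842| - 4.08, 0) = -3.8042
prox(-9.7129) = sign(-9.7129)*max(|-9.7129| - 4.08, 0) = -5.6329
prox(-2.5794) = sign(-2.5794)*max(|-2.5794| - 4.08, 0) = 0.0
prox(-4.5682) = sign(-4.5682)*max(|-4.5682| - 4.08, 0) = -0.4882
prox(x) = [-3.8042, -5.6329, 0.0, -0.4882]
||prox(x)||_1 = 3.8042 + 5.6329 + 0.0 + 0.4882 = 9.9253


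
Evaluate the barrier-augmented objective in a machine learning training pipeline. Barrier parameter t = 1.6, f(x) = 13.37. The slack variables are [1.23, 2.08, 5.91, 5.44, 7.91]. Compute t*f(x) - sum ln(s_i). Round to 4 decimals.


Step 1: Compute log-barrier.
ln values: [0.207, 0.7324, 1.7766, 1.6938, 2.0681]
phi = -(0.207 + 0.7324 + 1.7766 + 1.6938 + 2.0681) = -6.4779
Step 2: Compute augmented objective.
t*f(x) = 1.6*13.37 = 21.392
Total = 21.392 - 6.4779 = 14.9141


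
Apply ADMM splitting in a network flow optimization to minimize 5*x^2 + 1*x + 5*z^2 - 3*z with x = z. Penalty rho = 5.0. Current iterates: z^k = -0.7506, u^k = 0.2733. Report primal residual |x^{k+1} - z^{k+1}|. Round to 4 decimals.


ADMM iteration with rho = 5.0, z^k = -0.7506, u^k = 0.2733
Step 1: x-update.
Minimize 5*x^2 + 1*x + (5.0/2)*(x + 0.7506 + 0.2733)^2
FOC: (2*5 + 5.0)*x = -1 + 5.0*(-0.7506 - 0.2733)
x^{k+1} = -0.408
Step 2: z-update.
Minimize 5*z^2 - 3*z + (5.0/2)*(-0.408 - z + 0.2733)^2
FOC: (2*5 + 5.0)*z = 3 + 5.0*(-0.408 + 0.2733)
z^{k+1} = 0.1551
Step 3: u-update.
u^{k+1} = 0.2733 - 0.408 - 0.1551 = -0.2898
Step 4: Primal residual = |-0.408 - 0.1551| = 0.5631


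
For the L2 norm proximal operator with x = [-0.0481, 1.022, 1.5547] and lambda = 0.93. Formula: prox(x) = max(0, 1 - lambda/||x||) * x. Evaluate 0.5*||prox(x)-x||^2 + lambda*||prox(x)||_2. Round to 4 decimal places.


Step 1: Compute ||x||.
||x|| = 1.8612
Step 2: Compute scaling factor.
scale = max(0, 1 - 0.93/1.8612) = 0.5003
Step 3: prox(x) = [-0.0241, 0.5113, 0.7778]
||prox(x)|| = 0.9312
Step 4: Proximal objective.
0.5*||prox-x||^2 = 0.4325
lambda*||prox|| = 0.866
Total = 1.2984


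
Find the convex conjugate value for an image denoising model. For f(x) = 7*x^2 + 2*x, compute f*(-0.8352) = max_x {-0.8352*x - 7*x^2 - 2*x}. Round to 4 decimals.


f*(y) = sup_x {y*x - a*x^2 - b*x} = sup_x {(y-b)*x - a*x^2}
FOC: (y - b) - 2a*x = 0 => x* = (y - b)/(2a)
x* = (-0.8352 - 2)/(2*7) = -0.2025
f*(-0.8352) = (y-b)^2/(4a) = (-0.8352 - 2)^2/(4*7)
= 8.0384/28 = 0.2871


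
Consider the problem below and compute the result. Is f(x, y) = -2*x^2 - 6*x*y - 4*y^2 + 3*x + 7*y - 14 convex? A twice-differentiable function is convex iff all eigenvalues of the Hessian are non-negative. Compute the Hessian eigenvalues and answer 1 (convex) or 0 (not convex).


The Hessian of f(x,y) = -2*x^2 - 6*x*y - 4*y^2 + 3*x + 7*y - 14 is:
H = [[-4, -6], [-6, -8]]
Trace = -4 - 8 = -12
Determinant = -4*-8 - (-6)^2 = -4
Discriminant = (-12)^2 - 4*-4 = 160.0
Eigenvalues: lambda_1 = -12.3246, lambda_2 = 0.3246
The function is not convex.

0


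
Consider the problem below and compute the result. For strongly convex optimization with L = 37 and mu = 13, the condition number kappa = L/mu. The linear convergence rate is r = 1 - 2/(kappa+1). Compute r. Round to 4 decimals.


Step 1: Compute the condition number.
kappa = L/mu = 37/13 = 2.8462
Step 2: Compute the convergence rate.
r = 1 - 2/(kappa + 1) = 1 - 2*mu/(L + mu) = (L - mu)/(L + mu) = 24/50 = 0.48


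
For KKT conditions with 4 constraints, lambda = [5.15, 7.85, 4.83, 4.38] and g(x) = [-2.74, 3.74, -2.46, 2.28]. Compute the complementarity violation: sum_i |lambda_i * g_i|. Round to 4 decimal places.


KKT complementary slackness check:
lambda_1 * g_1 = 5.15 * -2.74 = -14.111
lambda_2 * g_2 = 7.85 * 3.74 = 29.359
lambda_3 * g_3 = 4.83 * -2.46 = -11.8818
lambda_4 * g_4 = 4.38 * 2.28 = 9.9864
Total violation = 14.111 + 29.359 + 11.8818 + 9.9864 = 65.3382


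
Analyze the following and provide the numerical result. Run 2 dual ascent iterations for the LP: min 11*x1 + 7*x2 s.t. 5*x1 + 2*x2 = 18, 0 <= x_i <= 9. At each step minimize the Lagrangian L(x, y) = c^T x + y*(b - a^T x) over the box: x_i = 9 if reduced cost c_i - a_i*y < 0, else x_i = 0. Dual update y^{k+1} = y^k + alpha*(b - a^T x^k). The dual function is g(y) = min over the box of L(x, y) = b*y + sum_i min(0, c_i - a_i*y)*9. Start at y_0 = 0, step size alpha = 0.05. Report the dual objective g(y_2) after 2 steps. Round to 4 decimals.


Dual ascent for LP: min 11*x1 + 7*x2, 5*x1 + 2*x2 = 18, 0 <= x_i <= 9
Step 1: y^k = 0.0, reduced costs: (11.0, 7.0)
  x^k = (0.0, 0.0), subgradient = b - a^T x = 18.0
  y^{k+1} = 0.0 + 0.05*18.0 = 0.9
Step 2: y^k = 0.9, reduced costs: (6.5, 5.2)
  x^k = (0.0, 0.0), subgradient = b - a^T x = 18.0
  y^{k+1} = 0.9 + 0.05*18.0 = 1.8
Dual objective at y_2 = 1.8: reduced costs (2.0, 3.4), box minimizer x = (0.0, 0.0)
g(y_2) = b*y + (c1 - a1*y)*x1 + (c2 - a2*y)*x2 = 18*1.8 + 2.0*0.0 + 3.4*0.0 = 32.4 + 0.0 + 0.0 = 32.4


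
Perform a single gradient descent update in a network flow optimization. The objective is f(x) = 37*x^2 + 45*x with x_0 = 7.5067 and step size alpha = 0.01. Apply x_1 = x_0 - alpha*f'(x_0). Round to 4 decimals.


We compute the gradient at x_0 and apply the update.
f'(x) = 74*x + 45
f'(7.5067) = 74*7.5067 + 45 = 600.4958
x_1 = 7.5067 - 0.01*600.4958 = 1.5017


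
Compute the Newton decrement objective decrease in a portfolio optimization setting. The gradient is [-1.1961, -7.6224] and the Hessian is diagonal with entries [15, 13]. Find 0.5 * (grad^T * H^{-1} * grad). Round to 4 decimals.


Step 1: H is diagonal, so H^(-1) * g = [-0.0797, -0.5863].
Step 2: g^T H^(-1) g = sum_i g_i^2 / H_ii
  = (-1.1961)^2/15 + (-7.6224)^2/13
  = 0.0954 + 4.4693 = 4.5647
Step 3: Objective decrease = 0.5 * g^T H^(-1) g = 2.2823


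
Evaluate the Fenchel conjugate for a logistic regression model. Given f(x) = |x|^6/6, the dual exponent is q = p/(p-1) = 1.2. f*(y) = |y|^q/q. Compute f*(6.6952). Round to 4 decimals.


The conjugate exponent q satisfies 1/p + 1/q = 1.
p = 6, so q = 6/(6 - 1) = 1.2
|y|^q = 6.6952^1.2 = 9.793
f*(6.6952) = 9.793 / 1.2 = 8.1608


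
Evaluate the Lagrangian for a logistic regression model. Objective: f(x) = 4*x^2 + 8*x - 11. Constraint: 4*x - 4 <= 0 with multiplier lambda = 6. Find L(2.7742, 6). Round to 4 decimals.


Step 1: Evaluate f(x).
f(2.7742) = 4*2.7742^2 + 8*2.7742 - 11 = 41.9783
Step 2: Evaluate g(x).
g(2.7742) = 4*2.7742 - 4 = 7.0968
Step 3: Compute Lagrangian.
L = 41.9783 + 6*7.0968 = 84.5591


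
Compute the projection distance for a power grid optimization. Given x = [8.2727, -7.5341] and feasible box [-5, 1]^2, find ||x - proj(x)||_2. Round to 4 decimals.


Project each component onto [-5, 1].
clip(8.2727) = 1.0, clip(-7.5341) = -5.0
Projection = [1.0, -5.0]
Squared diffs: [52.8922, 6.4217]
Distance = sqrt(59.3139) = 7.7015


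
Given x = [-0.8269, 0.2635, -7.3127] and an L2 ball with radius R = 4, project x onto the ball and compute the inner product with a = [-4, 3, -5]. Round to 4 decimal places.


Step 1: Compute ||x|| (intermediates to 6 decimals).
||x|| = sqrt((-0.8269)^2 + 0.2635^2 + (-7.3127)^2) = 7.364019
Step 2: Project.
Since ||x|| > R, scale = R/||x|| = 4/7.364019 = 0.543182, proj(x) = scale * x
proj(x) = [-0.449157, 0.143128, -3.972127]
Step 3: Dot product.
a^T * proj(x) = -4*(-0.449157) + 3*0.143128 - 5*(-3.972127) = 22.0866


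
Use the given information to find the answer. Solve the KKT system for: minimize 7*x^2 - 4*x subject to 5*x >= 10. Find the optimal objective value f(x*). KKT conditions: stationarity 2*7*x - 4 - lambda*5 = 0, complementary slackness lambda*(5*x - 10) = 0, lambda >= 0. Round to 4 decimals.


Step 1: Try lambda = 0 (constraint inactive).
x_unc = 4/(2*7) = 0.2857
Check: 5*0.2857 = 1.4285 < 10 -- violated!
Step 2: Constraint must be active: 5*x = 10
x* = 10/5 = 2.0
lambda = (2*7*2.0 - 4)/5 = 4.8
Step 3: Compute optimal value.
f(x*) = 7*2.0^2 - 4*2.0 = 20.0


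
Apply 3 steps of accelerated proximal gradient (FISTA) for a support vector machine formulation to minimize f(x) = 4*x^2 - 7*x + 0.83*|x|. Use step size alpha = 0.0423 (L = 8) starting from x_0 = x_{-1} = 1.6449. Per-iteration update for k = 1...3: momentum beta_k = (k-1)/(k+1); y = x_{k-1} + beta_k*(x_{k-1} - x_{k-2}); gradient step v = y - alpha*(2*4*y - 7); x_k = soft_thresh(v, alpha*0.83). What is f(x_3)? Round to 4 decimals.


FISTA on f(x) = 4*x^2 - 7*x + 0.83*|x|
L = 8, alpha = 0.0423
Iteration 1: beta = 0.0, y = 1.6449 + 0.0*(1.6449 - 1.6449) = 1.6449
  grad(y) = 6.1592, v = y - alpha*grad = 1.3844
  prox(v) = soft_thresh(1.3844, 0.0351) = 1.3493
Iteration 2: beta = 0.3333, y = 1.3493 + 0.3333*(1.3493 - 1.6449) = 1.2507
  grad(y) = 3.0057, v = y - alpha*grad = 1.1236
  prox(v) = soft_thresh(1.1236, 0.0351) = 1.0885
Iteration 3: beta = 0.5, y = 1.0885 + 0.5*(1.0885 - 1.3493) = 0.9581
  grad(y) = 0.6645, v = y - alpha*grad = 0.93
  prox(v) = soft_thresh(0.93, 0.0351) = 0.8948
f(x_3) = 4*0.8948^2 - 7*0.8948 + 0.83*|0.8948| = -2.3182


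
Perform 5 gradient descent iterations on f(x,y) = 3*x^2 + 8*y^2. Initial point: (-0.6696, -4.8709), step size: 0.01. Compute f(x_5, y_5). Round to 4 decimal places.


Gradient descent on f(x,y) = 3*x^2 + 8*y^2.
Starting point: (-0.6696, -4.8709), alpha = 0.01
Step 1: grad_x = 2*3*-0.6696 = -4.0176, grad_y = 2*8*-4.8709 = -77.9344
  x_1 = -0.6696 - 0.01*-4.0176 = -0.6294
  y_1 = -4.8709 - 0.01*-77.9344 = -4.0916
Step 2: grad_x = 2*3*-0.6294 = -3.7765, grad_y = 2*8*-4.0916 = -65.4649
  x_2 = -0.6294 - 0.01*-3.7765 = -0.5917
  y_2 = -4.0916 - 0.01*-65.4649 = -3.4369
Step 3: grad_x = 2*3*-0.5917 = -3.55, grad_y = 2*8*-3.4369 = -54.9905
  x_3 = -0.5917 - 0.01*-3.55 = -0.5562
  y_3 = -3.4369 - 0.01*-54.9905 = -2.887
Step 4: grad_x = 2*3*-0.5562 = -3.337, grad_y = 2*8*-2.887 = -46.192
  x_4 = -0.5562 - 0.01*-3.337 = -0.5228
  y_4 = -2.887 - 0.01*-46.192 = -2.4251
Step 5: grad_x = 2*3*-0.5228 = -3.1367, grad_y = 2*8*-2.4251 = -38.8013
  x_5 = -0.5228 - 0.01*-3.1367 = -0.4914
  y_5 = -2.4251 - 0.01*-38.8013 = -2.0371
f(-0.4914, -2.0371) = 3*(-0.4914)^2 + 8*(-2.0371)^2 = 33.9217


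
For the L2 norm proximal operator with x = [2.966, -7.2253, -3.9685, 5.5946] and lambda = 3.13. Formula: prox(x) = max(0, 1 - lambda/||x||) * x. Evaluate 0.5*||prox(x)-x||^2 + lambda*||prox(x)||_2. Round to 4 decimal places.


Step 1: Compute ||x||.
||x|| = 10.3947
Step 2: Compute scaling factor.
scale = max(0, 1 - 3.13/10.3947) = 0.6989
Step 3: prox(x) = [2.0729, -5.0497, -2.7735, 3.91]
||prox(x)|| = 7.2647
Step 4: Proximal objective.
0.5*||prox-x||^2 = 4.8985
lambda*||prox|| = 22.7385
Total = 27.6371


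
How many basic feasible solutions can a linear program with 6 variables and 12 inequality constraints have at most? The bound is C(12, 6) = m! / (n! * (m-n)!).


Each vertex corresponds to some choice of n active constraints out of m, so the number of vertices is at most C(m, n) = m! / (n!(m-n)!).
m = 12, n = 6
Numerator: 12 * 11 * 10 * 9 * 8 * 7
Denominator: 6! = 720
C(12, 6) = 924


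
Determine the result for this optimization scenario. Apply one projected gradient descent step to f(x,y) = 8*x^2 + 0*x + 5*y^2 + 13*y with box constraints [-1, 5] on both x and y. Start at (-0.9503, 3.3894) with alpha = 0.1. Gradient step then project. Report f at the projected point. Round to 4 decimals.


Step 1: Compute gradient at (-0.9503, 3.3894).
grad_x = 2*8*-0.9503 + 0 = -15.2048
grad_y = 2*5*3.3894 + 13 = 46.894
Step 2: Gradient step.
x_raw = -0.9503 - 0.1*-15.2048 = 0.5702
y_raw = 3.3894 - 0.1*46.894 = -1.3
Step 3: Project onto [-1, 5].
x_proj = clip(0.5702) = 0.5702
y_proj = clip(-1.3) = -1.0
Step 4: Evaluate f.
f(0.5702, -1.0) = -5.3992


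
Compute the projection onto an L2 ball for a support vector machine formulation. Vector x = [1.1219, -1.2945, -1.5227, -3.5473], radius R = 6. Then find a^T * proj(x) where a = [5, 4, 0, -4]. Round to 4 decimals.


Step 1: Compute ||x|| (intermediates to 6 decimals).
||x|| = sqrt(1.1219^2 + (-1.2945)^2 + (-1.5227)^2 + (-3.5473)^2) = 4.223309
Step 2: Project.
Since ||x|| <= R, proj = x (no scaling needed).
proj(x) = [1.1219, -1.2945, -1.5227, -3.5473]
Step 3: Dot product.
a^T * proj(x) = 5*1.1219 + 4*(-1.2945) + 0*(-1.5227) - 4*(-3.5473) = 14.6207


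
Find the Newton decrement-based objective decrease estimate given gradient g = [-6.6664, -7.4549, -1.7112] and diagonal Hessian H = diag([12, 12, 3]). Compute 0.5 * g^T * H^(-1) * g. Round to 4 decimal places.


Step 1: H is diagonal, so H^(-1) * g = [-0.5555, -0.6212, -0.5704].
Step 2: g^T H^(-1) g = sum_i g_i^2 / H_ii
  = (-6.6664)^2/12 + (-7.4549)^2/12 + (-1.7112)^2/3
  = 3.7034 + 4.6313 + 0.9761 = 9.3108
Step 3: Objective decrease = 0.5 * g^T H^(-1) g = 4.6554


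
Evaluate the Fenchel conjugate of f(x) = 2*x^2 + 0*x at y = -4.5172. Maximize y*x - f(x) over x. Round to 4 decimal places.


f*(y) = sup_x {y*x - a*x^2 - b*x} = sup_x {(y-b)*x - a*x^2}
FOC: (y - b) - 2a*x = 0 => x* = (y - b)/(2a)
x* = (-4.5172 - 0)/(2*2) = -1.1293
f*(-4.5172) = (y-b)^2/(4a) = (-4.5172 - 0)^2/(4*2)
= 20.4051/8 = 2.5506


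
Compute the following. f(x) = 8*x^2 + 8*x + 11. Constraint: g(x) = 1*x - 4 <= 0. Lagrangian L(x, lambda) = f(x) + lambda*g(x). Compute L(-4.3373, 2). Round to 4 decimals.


Step 1: Evaluate f(x).
f(-4.3373) = 8*(-4.3373)^2 + 8*(-4.3373) + 11 = 126.799
Step 2: Evaluate g(x).
g(-4.3373) = 1*-4.3373 - 4 = -8.3373
Step 3: Compute Lagrangian.
L = 126.799 + 2*-8.3373 = 110.1244


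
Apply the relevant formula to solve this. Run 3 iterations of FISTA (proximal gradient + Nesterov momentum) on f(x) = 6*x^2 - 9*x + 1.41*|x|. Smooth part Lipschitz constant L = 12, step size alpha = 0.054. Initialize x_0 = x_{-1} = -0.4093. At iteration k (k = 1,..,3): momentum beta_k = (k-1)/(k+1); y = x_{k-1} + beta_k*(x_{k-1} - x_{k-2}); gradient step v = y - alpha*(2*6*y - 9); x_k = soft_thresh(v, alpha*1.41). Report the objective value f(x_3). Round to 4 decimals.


FISTA on f(x) = 6*x^2 - 9*x + 1.41*|x|
L = 12, alpha = 0.054
Iteration 1: beta = 0.0, y = -0.4093 + 0.0*(-0.4093 + 0.4093) = -0.4093
  grad(y) = -13.9116, v = y - alpha*grad = 0.3419
  prox(v) = soft_thresh(0.3419, 0.0761) = 0.2658
Iteration 2: beta = 0.3333, y = 0.2658 + 0.3333*(0.2658 + 0.4093) = 0.4908
  grad(y) = -3.1102, v = y - alpha*grad = 0.6588
  prox(v) = soft_thresh(0.6588, 0.0761) = 0.5826
Iteration 3: beta = 0.5, y = 0.5826 + 0.5*(0.5826 - 0.2658) = 0.741
  grad(y) = -0.1074, v = y - alpha*grad = 0.7468
  prox(v) = soft_thresh(0.7468, 0.0761) = 0.6707
f(x_3) = 6*0.6707^2 - 9*0.6707 + 1.41*|0.6707| = -2.3916


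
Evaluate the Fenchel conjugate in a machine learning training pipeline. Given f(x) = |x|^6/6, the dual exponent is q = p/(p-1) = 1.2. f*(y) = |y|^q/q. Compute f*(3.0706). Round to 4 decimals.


The conjugate exponent q satisfies 1/p + 1/q = 1.
p = 6, so q = 6/(6 - 1) = 1.2
|y|^q = 3.0706^1.2 = 3.843
f*(3.0706) = 3.843 / 1.2 = 3.2025


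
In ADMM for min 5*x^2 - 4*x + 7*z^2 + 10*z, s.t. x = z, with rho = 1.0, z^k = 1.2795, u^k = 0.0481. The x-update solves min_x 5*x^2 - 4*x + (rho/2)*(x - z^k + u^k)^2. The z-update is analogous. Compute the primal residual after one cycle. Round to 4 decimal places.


ADMM iteration with rho = 1.0, z^k = 1.2795, u^k = 0.0481
Step 1: x-update.
Minimize 5*x^2 - 4*x + (1.0/2)*(x - 1.2795 + 0.0481)^2
FOC: (2*5 + 1.0)*x = 4 + 1.0*(1.2795 - 0.0481)
x^{k+1} = 0.4756
Step 2: z-update.
Minimize 7*z^2 + 10*z + (1.0/2)*(0.4756 - z + 0.0481)^2
FOC: (2*7 + 1.0)*z = -10 + 1.0*(0.4756 + 0.0481)
z^{k+1} = -0.6318
Step 3: u-update.
u^{k+1} = 0.0481 + 0.4756 + 0.6318 = 1.1554
Step 4: Primal residual = |0.4756 + 0.6318| = 1.1073


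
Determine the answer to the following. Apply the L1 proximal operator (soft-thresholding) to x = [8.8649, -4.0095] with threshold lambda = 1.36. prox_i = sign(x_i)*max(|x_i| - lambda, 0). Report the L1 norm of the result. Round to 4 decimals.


Soft-thresholding with lambda = 1.36:
prox(8.8649) = sign(8.8649)*max(|8.8649| - 1.36, 0) = 7.5049
prox(-4.0095) = sign(-4.0095)*max(|-4.0095| - 1.36, 0) = -2.6495
prox(x) = [7.5049, -2.6495]
||prox(x)||_1 = 7.5049 + 2.6495 = 10.1544


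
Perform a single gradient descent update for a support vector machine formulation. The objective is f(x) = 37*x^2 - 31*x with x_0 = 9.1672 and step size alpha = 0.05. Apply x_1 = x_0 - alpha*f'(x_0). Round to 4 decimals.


We compute the gradient at x_0 and apply the update.
f'(x) = 74*x - 31
f'(9.1672) = 74*9.1672 - 31 = 647.3728
x_1 = 9.1672 - 0.05*647.3728 = -23.2014


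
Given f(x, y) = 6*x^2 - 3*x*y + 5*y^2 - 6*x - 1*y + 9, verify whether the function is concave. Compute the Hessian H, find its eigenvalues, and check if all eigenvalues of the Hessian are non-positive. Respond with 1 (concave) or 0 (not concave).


The Hessian of f(x,y) = 6*x^2 - 3*x*y + 5*y^2 - 6*x - 1*y + 9 is:
H = [[12, -3], [-3, 10]]
Trace = 12 + 10 = 22
Determinant = 12*10 - (-3)^2 = 111
Discriminant = (22)^2 - 4*111 = 40.0
Eigenvalues: lambda_1 = 7.8377, lambda_2 = 14.1623
The function is not concave.

0


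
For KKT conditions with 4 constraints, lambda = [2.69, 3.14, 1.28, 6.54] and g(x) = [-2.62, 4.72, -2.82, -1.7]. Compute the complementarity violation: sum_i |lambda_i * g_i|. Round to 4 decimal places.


KKT complementary slackness check:
lambda_1 * g_1 = 2.69 * -2.62 = -7.0478
lambda_2 * g_2 = 3.14 * 4.72 = 14.8208
lambda_3 * g_3 = 1.28 * -2.82 = -3.6096
lambda_4 * g_4 = 6.54 * -1.7 = -11.118
Total violation = 7.0478 + 14.8208 + 3.6096 + 11.118 = 36.5962


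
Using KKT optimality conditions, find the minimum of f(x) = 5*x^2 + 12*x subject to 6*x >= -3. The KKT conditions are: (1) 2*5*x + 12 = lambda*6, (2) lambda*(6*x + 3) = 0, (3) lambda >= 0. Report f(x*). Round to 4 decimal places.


Step 1: Try lambda = 0 (constraint inactive).
x_unc = -12/(2*5) = -1.2
Check: 6*-1.2 = -7.2 < -3 -- violated!
Step 2: Constraint must be active: 6*x = -3
x* = -3/6 = -0.5
lambda = (2*5*(-0.5) + 12)/6 = 1.1667
Step 3: Compute optimal value.
f(x*) = 5*(-0.5)^2 + 12*(-0.5) = -4.75


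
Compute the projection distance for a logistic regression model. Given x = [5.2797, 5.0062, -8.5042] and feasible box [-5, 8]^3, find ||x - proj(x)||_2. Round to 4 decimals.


Project each component onto [-5, 8].
clip(5.2797) = 5.2797, clip(5.0062) = 5.0062, clip(-8.5042) = -5.0
Projection = [5.2797, 5.0062, -5.0]
Squared diffs: [0.0, 0.0, 12.2794]
Distance = sqrt(12.2794) = 3.5042


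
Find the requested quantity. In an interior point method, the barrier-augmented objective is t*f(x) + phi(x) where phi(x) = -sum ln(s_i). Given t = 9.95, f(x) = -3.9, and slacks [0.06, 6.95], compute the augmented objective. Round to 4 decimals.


Step 1: Compute log-barrier.
ln values: [-2.8134, 1.9387]
phi = -(-2.8134 + 1.9387) = 0.8747
Step 2: Compute augmented objective.
t*f(x) = 9.95*-3.9 = -38.805
Total = -38.805 + 0.8747 = -37.9303


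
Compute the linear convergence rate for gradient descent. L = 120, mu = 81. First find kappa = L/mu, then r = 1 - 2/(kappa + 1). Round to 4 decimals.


Step 1: Compute the condition number.
kappa = L/mu = 120/81 = 1.4815
Step 2: Compute the convergence rate.
r = 1 - 2/(kappa + 1) = 1 - 2*mu/(L + mu) = (L - mu)/(L + mu) = 39/201 = 0.194


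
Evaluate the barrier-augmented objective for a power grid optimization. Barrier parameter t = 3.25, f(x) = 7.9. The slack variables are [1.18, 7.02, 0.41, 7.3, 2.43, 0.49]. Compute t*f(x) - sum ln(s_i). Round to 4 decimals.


Step 1: Compute log-barrier.
ln values: [0.1655, 1.9488, -0.8916, 1.9879, 0.8879, -0.7133]
phi = -(0.1655 + 1.9488 - 0.8916 + 1.9879 + 0.8879 - 0.7133) = -3.3851
Step 2: Compute augmented objective.
t*f(x) = 3.25*7.9 = 25.675
Total = 25.675 - 3.3851 = 22.2899


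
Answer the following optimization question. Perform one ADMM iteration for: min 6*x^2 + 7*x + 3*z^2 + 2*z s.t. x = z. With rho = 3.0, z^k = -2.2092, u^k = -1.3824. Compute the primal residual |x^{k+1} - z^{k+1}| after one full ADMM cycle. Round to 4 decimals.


ADMM iteration with rho = 3.0, z^k = -2.2092, u^k = -1.3824
Step 1: x-update.
Minimize 6*x^2 + 7*x + (3.0/2)*(x + 2.2092 - 1.3824)^2
FOC: (2*6 + 3.0)*x = -7 + 3.0*(-2.2092 + 1.3824)
x^{k+1} = -0.632
Step 2: z-update.
Minimize 3*z^2 + 2*z + (3.0/2)*(-0.632 - z - 1.3824)^2
FOC: (2*3 + 3.0)*z = -2 + 3.0*(-0.632 - 1.3824)
z^{k+1} = -0.8937
Step 3: u-update.
u^{k+1} = -1.3824 - 0.632 + 0.8937 = -1.1207
Step 4: Primal residual = |-0.632 + 0.8937| = 0.2617


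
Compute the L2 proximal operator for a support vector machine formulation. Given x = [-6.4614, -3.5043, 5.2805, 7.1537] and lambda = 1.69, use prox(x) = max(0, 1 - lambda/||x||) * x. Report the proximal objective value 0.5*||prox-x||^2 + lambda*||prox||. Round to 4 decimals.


Step 1: Compute ||x||.
||x|| = 11.5364
Step 2: Compute scaling factor.
scale = max(0, 1 - 1.69/11.5364) = 0.8535
Step 3: prox(x) = [-5.5149, -2.9909, 4.5069, 6.1057]
||prox(x)|| = 9.8464
Step 4: Proximal objective.
0.5*||prox-x||^2 = 1.4281
lambda*||prox|| = 16.6404
Total = 18.0685


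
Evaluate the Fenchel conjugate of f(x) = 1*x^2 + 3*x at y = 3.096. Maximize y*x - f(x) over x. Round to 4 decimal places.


f*(y) = sup_x {y*x - a*x^2 - b*x} = sup_x {(y-b)*x - a*x^2}
FOC: (y - b) - 2a*x = 0 => x* = (y - b)/(2a)
x* = (3.096 - 3)/(2*1) = 0.048
f*(3.096) = (y-b)^2/(4a) = (3.096 - 3)^2/(4*1)
= 0.0092/4 = 0.0023


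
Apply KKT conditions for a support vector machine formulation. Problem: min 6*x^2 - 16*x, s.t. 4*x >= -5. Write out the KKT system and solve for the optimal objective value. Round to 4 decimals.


Step 1: Try lambda = 0 (constraint inactive).
Stationarity: 2*6*x - 16 = 0
x* = 16/(2*6) = 4/3 = 1.3333 (rounded; the exact value 4/3 is used below)
Check constraint: 4*1.3333 = 5.3332 >= -5 -- satisfied.
Step 2: Compute optimal value.
f(x*) = 6*(4/3)^2 - 16*(4/3) = -10.6667


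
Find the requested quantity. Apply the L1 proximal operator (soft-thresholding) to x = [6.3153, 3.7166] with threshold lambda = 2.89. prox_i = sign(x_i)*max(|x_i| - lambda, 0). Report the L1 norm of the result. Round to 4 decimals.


Soft-thresholding with lambda = 2.89:
prox(6.3153) = sign(6.3153)*max(|6.3153| - 2.89, 0) = 3.4253
prox(3.7166) = sign(3.7166)*max(|3.7166| - 2.89, 0) = 0.8266
prox(x) = [3.4253, 0.8266]
||prox(x)||_1 = 3.4253 + 0.8266 = 4.2519


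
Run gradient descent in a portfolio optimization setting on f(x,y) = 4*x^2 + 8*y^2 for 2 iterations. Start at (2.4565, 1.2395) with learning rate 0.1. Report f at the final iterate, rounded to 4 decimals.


Gradient descent on f(x,y) = 4*x^2 + 8*y^2.
Starting point: (2.4565, 1.2395), alpha = 0.1
Step 1: grad_x = 2*4*2.4565 = 19.652, grad_y = 2*8*1.2395 = 19.832
  x_1 = 2.4565 - 0.1*19.652 = 0.4913
  y_1 = 1.2395 - 0.1*19.832 = -0.7437
Step 2: grad_x = 2*4*0.4913 = 3.9304, grad_y = 2*8*-0.7437 = -11.8992
  x_2 = 0.4913 - 0.1*3.9304 = 0.0983
  y_2 = -0.7437 - 0.1*-11.8992 = 0.4462
f(0.0983, 0.4462) = 4*0.0983^2 + 8*0.4462^2 = 1.6315


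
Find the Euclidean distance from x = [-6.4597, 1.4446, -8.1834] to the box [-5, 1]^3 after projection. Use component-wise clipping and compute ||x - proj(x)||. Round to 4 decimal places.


Project each component onto [-5, 1].
clip(-6.4597) = -5.0, clip(1.4446) = 1.0, clip(-8.1834) = -5.0
Projection = [-5.0, 1.0, -5.0]
Squared diffs: [2.1307, 0.1977, 10.134]
Distance = sqrt(12.4624) = 3.5302


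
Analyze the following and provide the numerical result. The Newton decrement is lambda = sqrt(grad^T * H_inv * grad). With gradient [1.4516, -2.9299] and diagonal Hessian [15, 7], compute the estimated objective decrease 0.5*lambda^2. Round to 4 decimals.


Step 1: H is diagonal, so H^(-1) * g = [0.0968, -0.4186].
Step 2: g^T H^(-1) g = sum_i g_i^2 / H_ii
  = (1.4516)^2/15 + (-2.9299)^2/7
  = 0.1405 + 1.2263 = 1.3668
Step 3: Objective decrease = 0.5 * g^T H^(-1) g = 0.6834


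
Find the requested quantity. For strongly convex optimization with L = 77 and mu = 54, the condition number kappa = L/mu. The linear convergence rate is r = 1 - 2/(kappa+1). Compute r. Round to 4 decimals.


Step 1: Compute the condition number.
kappa = L/mu = 77/54 = 1.4259
Step 2: Compute the convergence rate.
r = 1 - 2/(kappa + 1) = 1 - 2*mu/(L + mu) = (L - mu)/(L + mu) = 23/131 = 0.1756


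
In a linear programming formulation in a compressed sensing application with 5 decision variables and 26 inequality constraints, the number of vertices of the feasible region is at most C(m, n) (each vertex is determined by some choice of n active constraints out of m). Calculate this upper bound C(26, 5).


Each vertex corresponds to some choice of n active constraints out of m, so the number of vertices is at most C(m, n) = m! / (n!(m-n)!).
m = 26, n = 5
Numerator: 26 * 25 * 24 * 23 * 22
Denominator: 5! = 120
C(26, 5) = 65780


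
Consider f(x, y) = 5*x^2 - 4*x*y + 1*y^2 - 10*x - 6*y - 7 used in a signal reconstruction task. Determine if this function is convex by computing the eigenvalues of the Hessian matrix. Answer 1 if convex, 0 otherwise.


The Hessian of f(x,y) = 5*x^2 - 4*x*y + 1*y^2 - 10*x - 6*y - 7 is:
H = [[10, -4], [-4, 2]]
Trace = 10 + 2 = 12
Determinant = 10*2 - (-4)^2 = 4
Discriminant = (12)^2 - 4*4 = 128.0
Eigenvalues: lambda_1 = 0.3431, lambda_2 = 11.6569
The function is convex.

1


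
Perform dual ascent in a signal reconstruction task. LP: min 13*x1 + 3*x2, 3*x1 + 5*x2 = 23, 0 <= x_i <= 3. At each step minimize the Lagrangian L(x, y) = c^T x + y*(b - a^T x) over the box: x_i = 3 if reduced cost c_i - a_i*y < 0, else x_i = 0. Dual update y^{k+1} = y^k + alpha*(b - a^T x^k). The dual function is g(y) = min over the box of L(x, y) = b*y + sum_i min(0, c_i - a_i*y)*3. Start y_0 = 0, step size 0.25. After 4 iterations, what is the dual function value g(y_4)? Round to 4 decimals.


Dual ascent for LP: min 13*x1 + 3*x2, 3*x1 + 5*x2 = 23, 0 <= x_i <= 3
Step 1: y^k = 0.0, reduced costs: (13.0, 3.0)
  x^k = (0.0, 0.0), subgradient = b - a^T x = 23.0
  y^{k+1} = 0.0 + 0.25*23.0 = 5.75
Step 2: y^k = 5.75, reduced costs: (-4.25, -25.75)
  x^k = (3.0, 3.0), subgradient = b - a^T x = -1.0
  y^{k+1} = 5.75 + 0.25*-1.0 = 5.5
Step 3: y^k = 5.5, reduced costs: (-3.5, -24.5)
  x^k = (3.0, 3.0), subgradient = b - a^T x = -1.0
  y^{k+1} = 5.5 + 0.25*-1.0 = 5.25
Step 4: y^k = 5.25, reduced costs: (-2.75, -23.25)
  x^k = (3.0, 3.0), subgradient = b - a^T x = -1.0
  y^{k+1} = 5.25 + 0.25*-1.0 = 5.0
Dual objective at y_4 = 5.0: reduced costs (-2.0, -22.0), box minimizer x = (3.0, 3.0)
g(y_4) = b*y + (c1 - a1*y)*x1 + (c2 - a2*y)*x2 = 23*5.0 + (-2.0)*3.0 + (-22.0)*3.0 = 115.0 - 6.0 - 66.0 = 43.0


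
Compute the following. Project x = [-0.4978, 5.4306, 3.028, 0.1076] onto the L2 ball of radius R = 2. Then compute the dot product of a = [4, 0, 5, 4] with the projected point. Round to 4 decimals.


Step 1: Compute ||x|| (intermediates to 6 decimals).
||x|| = sqrt((-0.4978)^2 + 5.4306^2 + 3.028^2 + 0.1076^2) = 6.238556
Step 2: Project.
Since ||x|| > R, scale = R/||x|| = 2/6.238556 = 0.320587, proj(x) = scale * x
proj(x) = [-0.159588, 1.74098, 0.970737, 0.034495]
Step 3: Dot product.
a^T * proj(x) = 4*(-0.159588) + 0*1.74098 + 5*0.970737 + 4*0.034495 = 4.3533


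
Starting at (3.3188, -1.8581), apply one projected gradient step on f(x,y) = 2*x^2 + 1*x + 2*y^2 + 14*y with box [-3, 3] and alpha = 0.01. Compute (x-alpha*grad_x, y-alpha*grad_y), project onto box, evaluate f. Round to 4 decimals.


Step 1: Compute gradient at (3.3188, -1.8581).
grad_x = 2*2*3.3188 + 1 = 14.2752
grad_y = 2*2*-1.8581 + 14 = 6.5676
Step 2: Gradient step.
x_raw = 3.3188 - 0.01*14.2752 = 3.176
y_raw = -1.8581 - 0.01*6.5676 = -1.9238
Step 3: Project onto [-3, 3].
x_proj = clip(3.176) = 3.0
y_proj = clip(-1.9238) = -1.9238
Step 4: Evaluate f.
f(3.0, -1.9238) = 1.469


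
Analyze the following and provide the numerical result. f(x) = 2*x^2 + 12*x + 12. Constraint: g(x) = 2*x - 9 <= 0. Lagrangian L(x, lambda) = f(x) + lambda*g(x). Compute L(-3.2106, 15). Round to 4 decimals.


Step 1: Evaluate f(x).
f(-3.2106) = 2*(-3.2106)^2 + 12*(-3.2106) + 12 = -5.9113
Step 2: Evaluate g(x).
g(-3.2106) = 2*-3.2106 - 9 = -15.4212
Step 3: Compute Lagrangian.
L = -5.9113 + 15*-15.4212 = -237.2293


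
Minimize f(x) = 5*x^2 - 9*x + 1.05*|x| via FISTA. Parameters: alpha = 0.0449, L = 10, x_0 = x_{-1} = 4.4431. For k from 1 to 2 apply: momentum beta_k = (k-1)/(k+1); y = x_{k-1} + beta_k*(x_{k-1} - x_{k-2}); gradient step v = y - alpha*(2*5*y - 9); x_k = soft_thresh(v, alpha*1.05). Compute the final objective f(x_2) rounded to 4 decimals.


FISTA on f(x) = 5*x^2 - 9*x + 1.05*|x|
L = 10, alpha = 0.0449
Iteration 1: beta = 0.0, y = 4.4431 + 0.0*(4.4431 - 4.4431) = 4.4431
  grad(y) = 35.431, v = y - alpha*grad = 2.8522
  prox(v) = soft_thresh(2.8522, 0.0471) = 2.8051
Iteration 2: beta = 0.3333, y = 2.8051 + 0.3333*(2.8051 - 4.4431) = 2.2591
  grad(y) = 13.591, v = y - alpha*grad = 1.6489
  prox(v) = soft_thresh(1.6489, 0.0471) = 1.6017
f(x_2) = 5*1.6017^2 - 9*1.6017 + 1.05*|1.6017| = 0.0939


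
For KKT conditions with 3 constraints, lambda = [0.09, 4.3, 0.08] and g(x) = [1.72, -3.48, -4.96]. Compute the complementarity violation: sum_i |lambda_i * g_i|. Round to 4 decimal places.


KKT complementary slackness check:
lambda_1 * g_1 = 0.09 * 1.72 = 0.1548
lambda_2 * g_2 = 4.3 * -3.48 = -14.964
lambda_3 * g_3 = 0.08 * -4.96 = -0.3968
Total violation = 0.1548 + 14.964 + 0.3968 = 15.5156


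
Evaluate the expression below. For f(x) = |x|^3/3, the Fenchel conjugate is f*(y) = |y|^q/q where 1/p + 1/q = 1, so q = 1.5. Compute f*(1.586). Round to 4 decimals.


The conjugate exponent q satisfies 1/p + 1/q = 1.
p = 3, so q = 3/(3 - 1) = 1.5
|y|^q = 1.586^1.5 = 1.9974
f*(1.586) = 1.9974 / 1.5 = 1.3316


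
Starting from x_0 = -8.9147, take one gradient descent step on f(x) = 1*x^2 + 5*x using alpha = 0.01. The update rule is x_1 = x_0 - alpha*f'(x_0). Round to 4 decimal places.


We compute the gradient at x_0 and apply the update.
f'(x) = 2*x + 5
f'(-8.9147) = 2*-8.9147 + 5 = -12.8294
x_1 = -8.9147 - 0.01*-12.8294 = -8.7864


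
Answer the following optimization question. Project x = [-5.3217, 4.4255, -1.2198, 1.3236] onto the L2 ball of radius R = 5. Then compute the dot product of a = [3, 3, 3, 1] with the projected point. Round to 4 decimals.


Step 1: Compute ||x|| (intermediates to 6 decimals).
||x|| = sqrt((-5.3217)^2 + 4.4255^2 + (-1.2198)^2 + 1.3236^2) = 7.151599
Step 2: Project.
Since ||x|| > R, scale = R/||x|| = 5/7.151599 = 0.699144, proj(x) = scale * x
proj(x) = [-3.720635, 3.094062, -0.852816, 0.925387]
Step 3: Dot product.
a^T * proj(x) = 3*(-3.720635) + 3*3.094062 + 3*(-0.852816) + 1*0.925387 = -3.5128


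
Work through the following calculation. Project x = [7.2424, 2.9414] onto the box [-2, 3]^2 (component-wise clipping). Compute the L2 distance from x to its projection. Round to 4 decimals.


Project each component onto [-2, 3].
clip(7.2424) = 3.0, clip(2.9414) = 2.9414
Projection = [3.0, 2.9414]
Squared diffs: [17.998, 0.0]
Distance = sqrt(17.998) = 4.2424


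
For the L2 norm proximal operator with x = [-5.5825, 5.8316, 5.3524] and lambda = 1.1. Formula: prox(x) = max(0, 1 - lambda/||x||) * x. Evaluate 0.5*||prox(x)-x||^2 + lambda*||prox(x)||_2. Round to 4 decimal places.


Step 1: Compute ||x||.
||x|| = 9.6861
Step 2: Compute scaling factor.
scale = max(0, 1 - 1.1/9.6861) = 0.8864
Step 3: prox(x) = [-4.9485, 5.1693, 4.7446]
||prox(x)|| = 8.5861
Step 4: Proximal objective.
0.5*||prox-x||^2 = 0.605
lambda*||prox|| = 9.4447
Total = 10.0497


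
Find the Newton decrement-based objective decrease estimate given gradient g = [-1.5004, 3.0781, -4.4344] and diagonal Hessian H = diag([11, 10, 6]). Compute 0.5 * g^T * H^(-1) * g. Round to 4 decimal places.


Step 1: H is diagonal, so H^(-1) * g = [-0.1364, 0.3078, -0.7391].
Step 2: g^T H^(-1) g = sum_i g_i^2 / H_ii
  = (-1.5004)^2/11 + (3.0781)^2/10 + (-4.4344)^2/6
  = 0.2047 + 0.9475 + 3.2773 = 4.4294
Step 3: Objective decrease = 0.5 * g^T H^(-1) g = 2.2147


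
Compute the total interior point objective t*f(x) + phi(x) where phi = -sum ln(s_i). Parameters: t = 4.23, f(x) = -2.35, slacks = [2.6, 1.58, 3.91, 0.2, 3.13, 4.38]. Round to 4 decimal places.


Step 1: Compute log-barrier.
ln values: [0.9555, 0.4574, 1.3635, -1.6094, 1.141, 1.477]
phi = -(0.9555 + 0.4574 + 1.3635 - 1.6094 + 1.141 + 1.477) = -3.7851
Step 2: Compute augmented objective.
t*f(x) = 4.23*-2.35 = -9.9405
Total = -9.9405 - 3.7851 = -13.7256


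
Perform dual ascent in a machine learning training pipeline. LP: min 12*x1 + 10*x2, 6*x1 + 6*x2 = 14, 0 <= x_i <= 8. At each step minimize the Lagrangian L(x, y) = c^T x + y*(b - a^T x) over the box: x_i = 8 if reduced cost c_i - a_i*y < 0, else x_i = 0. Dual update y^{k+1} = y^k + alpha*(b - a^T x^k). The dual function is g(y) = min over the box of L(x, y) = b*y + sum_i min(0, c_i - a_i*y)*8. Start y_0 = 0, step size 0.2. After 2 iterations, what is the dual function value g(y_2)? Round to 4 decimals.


Dual ascent for LP: min 12*x1 + 10*x2, 6*x1 + 6*x2 = 14, 0 <= x_i <= 8
Step 1: y^k = 0.0, reduced costs: (12.0, 10.0)
  x^k = (0.0, 0.0), subgradient = b - a^T x = 14.0
  y^{k+1} = 0.0 + 0.2*14.0 = 2.8
Step 2: y^k = 2.8, reduced costs: (-4.8, -6.8)
  x^k = (8.0, 8.0), subgradient = b - a^T x = -82.0
  y^{k+1} = 2.8 + 0.2*-82.0 = -13.6
Dual objective at y_2 = -13.6: reduced costs (93.6, 91.6), box minimizer x = (0.0, 0.0)
g(y_2) = b*y + (c1 - a1*y)*x1 + (c2 - a2*y)*x2 = 14*(-13.6) + 93.6*0.0 + 91.6*0.0 = -190.4 + 0.0 + 0.0 = -190.4


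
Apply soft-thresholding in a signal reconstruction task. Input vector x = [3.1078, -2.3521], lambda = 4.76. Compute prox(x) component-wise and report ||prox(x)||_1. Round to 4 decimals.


Soft-thresholding with lambda = 4.76:
prox(3.1078) = sign(3.1078)*max(|3.1078| - 4.76, 0) = 0.0
prox(-2.3521) = sign(-2.3521)*max(|-2.3521| - 4.76, 0) = 0.0
prox(x) = [0.0, 0.0]
||prox(x)||_1 = 0.0 + 0.0 = 0.0


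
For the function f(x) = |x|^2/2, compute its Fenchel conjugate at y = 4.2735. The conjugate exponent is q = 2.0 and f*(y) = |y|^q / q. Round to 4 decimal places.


The conjugate exponent q satisfies 1/p + 1/q = 1.
p = 2, so q = 2/(2 - 1) = 2.0
|y|^q = 4.2735^2.0 = 18.2628
f*(4.2735) = 18.2628 / 2.0 = 9.1314


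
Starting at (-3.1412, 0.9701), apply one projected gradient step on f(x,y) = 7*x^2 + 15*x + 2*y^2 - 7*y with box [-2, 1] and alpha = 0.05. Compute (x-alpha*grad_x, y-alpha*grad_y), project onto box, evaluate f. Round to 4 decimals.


Step 1: Compute gradient at (-3.1412, 0.9701).
grad_x = 2*7*-3.1412 + 15 = -28.9768
grad_y = 2*2*0.9701 - 7 = -3.1196
Step 2: Gradient step.
x_raw = -3.1412 - 0.05*-28.9768 = -1.6924
y_raw = 0.9701 - 0.05*-3.1196 = 1.1261
Step 3: Project onto [-2, 1].
x_proj = clip(-1.6924) = -1.6924
y_proj = clip(1.1261) = 1.0
Step 4: Evaluate f.
f(-1.6924, 1.0) = -10.3368


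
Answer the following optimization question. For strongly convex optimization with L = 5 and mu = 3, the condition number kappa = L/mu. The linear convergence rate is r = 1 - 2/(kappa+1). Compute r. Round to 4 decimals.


Step 1: Compute the condition number.
kappa = L/mu = 5/3 = 1.6667
Step 2: Compute the convergence rate.
r = 1 - 2/(kappa + 1) = 1 - 2*mu/(L + mu) = (L - mu)/(L + mu) = 2/8 = 0.25


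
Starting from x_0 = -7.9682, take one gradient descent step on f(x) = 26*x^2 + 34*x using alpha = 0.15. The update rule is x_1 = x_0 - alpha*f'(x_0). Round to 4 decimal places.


We compute the gradient at x_0 and apply the update.
f'(x) = 52*x + 34
f'(-7.9682) = 52*-7.9682 + 34 = -380.3464
x_1 = -7.9682 - 0.15*-380.3464 = 49.0838
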